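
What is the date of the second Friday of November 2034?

November 1, 2034 is a Wednesday.
The first Friday is therefore November 3 (2 days later).
The second Friday is 3 + 1×7 = November 10.

November 10, 2034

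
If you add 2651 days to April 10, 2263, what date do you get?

July 13, 2270

+366 (one year; includes Feb 29, 2264) → Apr 10, 2264 (2285 left).
+365 (one year) → Apr 10, 2265 (1920 left).
+365 (one year) → Apr 10, 2266 (1555 left).
+365 (one year) → Apr 10, 2267 (1190 left).
+366 (one year; includes Feb 29, 2268) → Apr 10, 2268 (824 left).
+365 (one year) → Apr 10, 2269 (459 left).
+365 (one year) → Apr 10, 2270 (94 left).
Apr has 30 days: +21 → May 1, 2270 (73 left).
May has 31 days: +31 → Jun 1, 2270 (42 left).
Jun has 30 days: +30 → Jul 1, 2270 (12 left).
+12 → Jul 13, 2270.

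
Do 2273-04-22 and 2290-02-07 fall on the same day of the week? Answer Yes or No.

From Apr 22, 2273 to Feb 7, 2290 is 6135 days.
6135 mod 7 = 3, so they are different weekdays.
(Apr 22, 2273 is a Tuesday; Feb 7, 2290 is a Friday.)

No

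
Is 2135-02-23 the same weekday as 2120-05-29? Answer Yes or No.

Yes

From May 29, 2120 to Feb 23, 2135 is 5383 days.
5383 mod 7 = 0, so they are the same weekday.
(May 29, 2120 is a Wednesday; Feb 23, 2135 is a Wednesday.)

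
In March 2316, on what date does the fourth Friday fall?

March 24, 2316

March 1, 2316 is a Wednesday.
The first Friday is therefore March 3 (2 days later).
The fourth Friday is 3 + 3×7 = March 24.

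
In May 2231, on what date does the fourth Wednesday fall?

May 1, 2231 is a Sunday.
The first Wednesday is therefore May 4 (3 days later).
The fourth Wednesday is 4 + 3×7 = May 25.

May 25, 2231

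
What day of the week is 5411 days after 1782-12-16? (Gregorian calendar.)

Monday

First find the weekday of Dec 16, 1782. Doomsday rule: the anchor day for the 1700s is Sunday. For year 82: 82÷12 = 6 r 10, and 10÷4 = 2, so 6+10+2 = 18.
Sunday + 18 ≡ Thursday — that's 1782's doomsday.
In December the doomsday date is Dec 12.
Dec 16 is 4 days after Dec 12; 4 mod 7 = 4, so Thursday + 4 = Monday.
5411 mod 7 = 0, so 5411 days after a Monday is Monday + 0 = Monday.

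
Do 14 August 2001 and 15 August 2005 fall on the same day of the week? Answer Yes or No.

From Aug 14, 2001 to Aug 15, 2005 is 1462 days.
1462 mod 7 = 6, so they are different weekdays.
(Aug 14, 2001 is a Tuesday; Aug 15, 2005 is a Monday.)

No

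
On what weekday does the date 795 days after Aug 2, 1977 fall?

Saturday

Aug 2, 1977 is a Tuesday.
795 mod 7 = 4, so 795 days after a Tuesday is Tuesday + 4 = Saturday.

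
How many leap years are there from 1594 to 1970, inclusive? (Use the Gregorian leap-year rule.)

91

Multiples of 4 in [1594,1970]: 94.
Of those, multiples of 100: 4 (not leap unless ÷400).
Multiples of 400: 1.
Leap years = 94 − 4 + 1 = 91.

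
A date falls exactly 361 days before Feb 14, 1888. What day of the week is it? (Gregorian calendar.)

First find the weekday of Feb 14, 1888. Doomsday rule: the anchor day for the 1800s is Friday. For year 88: 88÷12 = 7 r 4, and 4÷4 = 1, so 7+4+1 = 12.
Friday + 12 ≡ Wednesday — that's 1888's doomsday.
In February the doomsday date is Feb 29 (1888 is a leap year (divisible by 4)).
Feb 14 is 15 days before Feb 29; 15 mod 7 = 1, so Wednesday − 1 = Tuesday.
361 mod 7 = 4, so 361 days before a Tuesday is Tuesday − 4 = Friday.

Friday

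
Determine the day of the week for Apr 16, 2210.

Monday

Doomsday rule: the anchor day for the 2200s is Friday. For year 10: 10÷12 = 0 r 10, and 10÷4 = 2, so 0+10+2 = 12.
Friday + 12 ≡ Wednesday — that's 2210's doomsday.
In April the doomsday date is Apr 4.
Apr 16 is 12 days after Apr 4; 12 mod 7 = 5, so Wednesday + 5 = Monday.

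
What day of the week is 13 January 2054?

January 1, 2054 is a Thursday.
Jan 1, 2054 → Jan 13, 2054: 12 days.
Total: 12 days.
12 mod 7 = 5, so Thursday + 5 = Tuesday.

Tuesday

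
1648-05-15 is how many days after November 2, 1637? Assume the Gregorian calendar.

Nov 2, 1637 → Nov 2, 1638: 365 days.
Nov 2, 1638 → Nov 2, 1639: 365 days.
Nov 2, 1639 → Nov 2, 1640: 366 days (Feb 29, 1640 is in that span).
Nov 2, 1640 → Nov 2, 1641: 365 days.
Nov 2, 1641 → Nov 2, 1642: 365 days.
Nov 2, 1642 → Nov 2, 1643: 365 days.
Nov 2, 1643 → Nov 2, 1644: 366 days (Feb 29, 1644 is in that span).
Nov 2, 1644 → Nov 2, 1645: 365 days.
Nov 2, 1645 → Nov 2, 1646: 365 days.
Nov 2, 1646 → Nov 2, 1647: 365 days.
Nov 2, 1647 → Dec 2, 1647: 30 days (November has 30).
Dec 2, 1647 → Jan 2, 1648: 31 days (December has 31).
Jan 2, 1648 → Feb 2, 1648: 31 days (January has 31).
Feb 2, 1648 → Mar 2, 1648: 29 days (February has 29).
Mar 2, 1648 → Apr 2, 1648: 31 days (March has 31).
Apr 2, 1648 → May 2, 1648: 30 days (April has 30).
May 2, 1648 → May 15, 1648: 13 days.
Total: 3847 days.

3847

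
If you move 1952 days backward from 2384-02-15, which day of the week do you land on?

Thursday

Feb 15, 2384 is a Wednesday.
1952 mod 7 = 6, so 1952 days before a Wednesday is Wednesday − 6 = Thursday.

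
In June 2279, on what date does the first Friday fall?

June 1, 2279 is a Sunday.
The first Friday is therefore June 6 (5 days later).

June 6, 2279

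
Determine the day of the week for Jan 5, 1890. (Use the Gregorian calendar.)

January 1, 1890 is a Wednesday.
Jan 1, 1890 → Jan 5, 1890: 4 days.
Total: 4 days.
4 mod 7 = 4, so Wednesday + 4 = Sunday.

Sunday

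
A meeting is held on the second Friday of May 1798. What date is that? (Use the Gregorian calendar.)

May 11, 1798

May 1, 1798 is a Tuesday.
The first Friday is therefore May 4 (3 days later).
The second Friday is 4 + 1×7 = May 11.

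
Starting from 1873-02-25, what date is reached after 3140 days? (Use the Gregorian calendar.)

October 1, 1881

+365 (one year) → Feb 25, 1874 (2775 left).
+365 (one year) → Feb 25, 1875 (2410 left).
+365 (one year) → Feb 25, 1876 (2045 left).
+366 (one year; includes Feb 29, 1876) → Feb 25, 1877 (1679 left).
+365 (one year) → Feb 25, 1878 (1314 left).
+365 (one year) → Feb 25, 1879 (949 left).
+365 (one year) → Feb 25, 1880 (584 left).
+366 (one year; includes Feb 29, 1880) → Feb 25, 1881 (218 left).
Feb has 28 days: +4 → Mar 1, 1881 (214 left).
Mar has 31 days: +31 → Apr 1, 1881 (183 left).
Apr has 30 days: +30 → May 1, 1881 (153 left).
May has 31 days: +31 → Jun 1, 1881 (122 left).
Jun has 30 days: +30 → Jul 1, 1881 (92 left).
Jul has 31 days: +31 → Aug 1, 1881 (61 left).
Aug has 31 days: +31 → Sep 1, 1881 (30 left).
Sep has 30 days: +30 → Oct 1, 1881 (0 left).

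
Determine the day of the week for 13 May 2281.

Friday

Doomsday rule: the anchor day for the 2200s is Friday. For year 81: 81÷12 = 6 r 9, and 9÷4 = 2, so 6+9+2 = 17.
Friday + 17 ≡ Monday — that's 2281's doomsday.
In May the doomsday date is May 9.
May 13 is 4 days after May 9; 4 mod 7 = 4, so Monday + 4 = Friday.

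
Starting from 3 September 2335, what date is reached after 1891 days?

+366 (one year; includes Feb 29, 2336) → Sep 3, 2336 (1525 left).
+365 (one year) → Sep 3, 2337 (1160 left).
+365 (one year) → Sep 3, 2338 (795 left).
+365 (one year) → Sep 3, 2339 (430 left).
+366 (one year; includes Feb 29, 2340) → Sep 3, 2340 (64 left).
Sep has 30 days: +28 → Oct 1, 2340 (36 left).
Oct has 31 days: +31 → Nov 1, 2340 (5 left).
+5 → Nov 6, 2340.

November 6, 2340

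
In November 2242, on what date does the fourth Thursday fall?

November 24, 2242

November 1, 2242 is a Tuesday.
The first Thursday is therefore November 3 (2 days later).
The fourth Thursday is 3 + 3×7 = November 24.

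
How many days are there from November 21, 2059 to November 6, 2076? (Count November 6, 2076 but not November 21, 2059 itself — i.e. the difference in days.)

Nov 21, 2059 → Nov 21, 2060: 366 days (Feb 29, 2060 is in that span).
Nov 21, 2060 → Nov 21, 2061: 365 days.
Nov 21, 2061 → Nov 21, 2062: 365 days.
Nov 21, 2062 → Nov 21, 2063: 365 days.
Nov 21, 2063 → Nov 21, 2064: 366 days (Feb 29, 2064 is in that span).
Nov 21, 2064 → Nov 21, 2065: 365 days.
Nov 21, 2065 → Nov 21, 2066: 365 days.
Nov 21, 2066 → Nov 21, 2067: 365 days.
Nov 21, 2067 → Nov 21, 2068: 366 days (Feb 29, 2068 is in that span).
Nov 21, 2068 → Nov 21, 2069: 365 days.
Nov 21, 2069 → Nov 21, 2070: 365 days.
Nov 21, 2070 → Nov 21, 2071: 365 days.
Nov 21, 2071 → Nov 21, 2072: 366 days (Feb 29, 2072 is in that span).
Nov 21, 2072 → Nov 21, 2073: 365 days.
Nov 21, 2073 → Nov 21, 2074: 365 days.
Nov 21, 2074 → Nov 21, 2075: 365 days.
Nov 21, 2075 → Dec 21, 2075: 30 days (November has 30).
Dec 21, 2075 → Jan 21, 2076: 31 days (December has 31).
Jan 21, 2076 → Feb 21, 2076: 31 days (January has 31).
Feb 21, 2076 → Mar 21, 2076: 29 days (February has 29).
Mar 21, 2076 → Apr 21, 2076: 31 days (March has 31).
Apr 21, 2076 → May 21, 2076: 30 days (April has 30).
May 21, 2076 → Jun 21, 2076: 31 days (May has 31).
Jun 21, 2076 → Jul 21, 2076: 30 days (June has 30).
Jul 21, 2076 → Aug 21, 2076: 31 days (July has 31).
Aug 21, 2076 → Sep 21, 2076: 31 days (August has 31).
Sep 21, 2076 → Oct 21, 2076: 30 days (September has 30).
Oct 21, 2076 → Nov 6, 2076: 16 days.
Total: 6195 days.

6195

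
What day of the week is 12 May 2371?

Wednesday

Doomsday rule: the anchor day for the 2300s is Wednesday. For year 71: 71÷12 = 5 r 11, and 11÷4 = 2, so 5+11+2 = 18.
Wednesday + 18 ≡ Sunday — that's 2371's doomsday.
In May the doomsday date is May 9.
May 12 is 3 days after May 9; 3 mod 7 = 3, so Sunday + 3 = Wednesday.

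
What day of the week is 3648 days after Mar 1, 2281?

First find the weekday of Mar 1, 2281. Doomsday rule: the anchor day for the 2200s is Friday. For year 81: 81÷12 = 6 r 9, and 9÷4 = 2, so 6+9+2 = 17.
Friday + 17 ≡ Monday — that's 2281's doomsday.
In March the doomsday date is Mar 14.
Mar 1 is 13 days before Mar 14; 13 mod 7 = 6, so Monday − 6 = Tuesday.
3648 mod 7 = 1, so 3648 days after a Tuesday is Tuesday + 1 = Wednesday.

Wednesday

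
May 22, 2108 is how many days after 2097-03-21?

Mar 21, 2097 → Mar 21, 2098: 365 days.
Mar 21, 2098 → Mar 21, 2099: 365 days.
Mar 21, 2099 → Mar 21, 2100: 365 days.
Mar 21, 2100 → Mar 21, 2101: 365 days.
Mar 21, 2101 → Mar 21, 2102: 365 days.
Mar 21, 2102 → Mar 21, 2103: 365 days.
Mar 21, 2103 → Mar 21, 2104: 366 days (Feb 29, 2104 is in that span).
Mar 21, 2104 → Mar 21, 2105: 365 days.
Mar 21, 2105 → Mar 21, 2106: 365 days.
Mar 21, 2106 → Mar 21, 2107: 365 days.
Mar 21, 2107 → Mar 21, 2108: 366 days (Feb 29, 2108 is in that span).
Mar 21, 2108 → Apr 21, 2108: 31 days (March has 31).
Apr 21, 2108 → May 21, 2108: 30 days (April has 30).
May 21, 2108 → May 22, 2108: 1 days.
Total: 4079 days.

4079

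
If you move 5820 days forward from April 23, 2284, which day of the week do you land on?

Saturday

First find the weekday of Apr 23, 2284. Doomsday rule: the anchor day for the 2200s is Friday. For year 84: 84÷12 = 7 r 0, and 0÷4 = 0, so 7+0+0 = 7.
Friday + 7 ≡ Friday — that's 2284's doomsday.
In April the doomsday date is Apr 4.
Apr 23 is 19 days after Apr 4; 19 mod 7 = 5, so Friday + 5 = Wednesday.
5820 mod 7 = 3, so 5820 days after a Wednesday is Wednesday + 3 = Saturday.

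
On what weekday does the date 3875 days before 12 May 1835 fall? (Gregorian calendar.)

First find the weekday of May 12, 1835. Doomsday rule: the anchor day for the 1800s is Friday. For year 35: 35÷12 = 2 r 11, and 11÷4 = 2, so 2+11+2 = 15.
Friday + 15 ≡ Saturday — that's 1835's doomsday.
In May the doomsday date is May 9.
May 12 is 3 days after May 9; 3 mod 7 = 3, so Saturday + 3 = Tuesday.
3875 mod 7 = 4, so 3875 days before a Tuesday is Tuesday − 4 = Friday.

Friday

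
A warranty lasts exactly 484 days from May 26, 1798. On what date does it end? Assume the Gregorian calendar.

September 22, 1799

+365 (one year) → May 26, 1799 (119 left).
May has 31 days: +6 → Jun 1, 1799 (113 left).
Jun has 30 days: +30 → Jul 1, 1799 (83 left).
Jul has 31 days: +31 → Aug 1, 1799 (52 left).
Aug has 31 days: +31 → Sep 1, 1799 (21 left).
+21 → Sep 22, 1799.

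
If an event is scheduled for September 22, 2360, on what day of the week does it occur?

Doomsday rule: the anchor day for the 2300s is Wednesday. For year 60: 60÷12 = 5 r 0, and 0÷4 = 0, so 5+0+0 = 5.
Wednesday + 5 ≡ Monday — that's 2360's doomsday.
In September the doomsday date is Sep 5.
Sep 22 is 17 days after Sep 5; 17 mod 7 = 3, so Monday + 3 = Thursday.

Thursday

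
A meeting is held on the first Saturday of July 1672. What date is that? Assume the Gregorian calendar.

July 1, 1672 is a Friday.
The first Saturday is therefore July 2 (1 days later).

July 2, 1672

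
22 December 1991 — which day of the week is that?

Sunday

Doomsday rule: the anchor day for the 1900s is Wednesday. For year 91: 91÷12 = 7 r 7, and 7÷4 = 1, so 7+7+1 = 15.
Wednesday + 15 ≡ Thursday — that's 1991's doomsday.
In December the doomsday date is Dec 12.
Dec 22 is 10 days after Dec 12; 10 mod 7 = 3, so Thursday + 3 = Sunday.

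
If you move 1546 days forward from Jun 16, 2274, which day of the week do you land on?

First find the weekday of Jun 16, 2274. Doomsday rule: the anchor day for the 2200s is Friday. For year 74: 74÷12 = 6 r 2, and 2÷4 = 0, so 6+2+0 = 8.
Friday + 8 ≡ Saturday — that's 2274's doomsday.
In June the doomsday date is Jun 6.
Jun 16 is 10 days after Jun 6; 10 mod 7 = 3, so Saturday + 3 = Tuesday.
1546 mod 7 = 6, so 1546 days after a Tuesday is Tuesday + 6 = Monday.

Monday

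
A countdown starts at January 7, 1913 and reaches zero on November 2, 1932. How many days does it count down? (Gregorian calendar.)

7239

Jan 7, 1913 → Jan 7, 1914: 365 days.
Jan 7, 1914 → Jan 7, 1915: 365 days.
Jan 7, 1915 → Jan 7, 1916: 365 days.
Jan 7, 1916 → Jan 7, 1917: 366 days (Feb 29, 1916 is in that span).
Jan 7, 1917 → Jan 7, 1918: 365 days.
Jan 7, 1918 → Jan 7, 1919: 365 days.
Jan 7, 1919 → Jan 7, 1920: 365 days.
Jan 7, 1920 → Jan 7, 1921: 366 days (Feb 29, 1920 is in that span).
Jan 7, 1921 → Jan 7, 1922: 365 days.
Jan 7, 1922 → Jan 7, 1923: 365 days.
Jan 7, 1923 → Jan 7, 1924: 365 days.
Jan 7, 1924 → Jan 7, 1925: 366 days (Feb 29, 1924 is in that span).
Jan 7, 1925 → Jan 7, 1926: 365 days.
Jan 7, 1926 → Jan 7, 1927: 365 days.
Jan 7, 1927 → Jan 7, 1928: 365 days.
Jan 7, 1928 → Jan 7, 1929: 366 days (Feb 29, 1928 is in that span).
Jan 7, 1929 → Jan 7, 1930: 365 days.
Jan 7, 1930 → Jan 7, 1931: 365 days.
Jan 7, 1931 → Jan 7, 1932: 365 days.
Jan 7, 1932 → Feb 7, 1932: 31 days (January has 31).
Feb 7, 1932 → Mar 7, 1932: 29 days (February has 29).
Mar 7, 1932 → Apr 7, 1932: 31 days (March has 31).
Apr 7, 1932 → May 7, 1932: 30 days (April has 30).
May 7, 1932 → Jun 7, 1932: 31 days (May has 31).
Jun 7, 1932 → Jul 7, 1932: 30 days (June has 30).
Jul 7, 1932 → Aug 7, 1932: 31 days (July has 31).
Aug 7, 1932 → Sep 7, 1932: 31 days (August has 31).
Sep 7, 1932 → Oct 7, 1932: 30 days (September has 30).
Oct 7, 1932 → Nov 2, 1932: 26 days.
Total: 7239 days.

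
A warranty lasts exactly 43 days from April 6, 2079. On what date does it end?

Apr has 30 days: +25 → May 1, 2079 (18 left).
+18 → May 19, 2079.

May 19, 2079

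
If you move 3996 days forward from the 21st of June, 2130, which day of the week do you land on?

Jun 21, 2130 is a Wednesday.
3996 mod 7 = 6, so 3996 days after a Wednesday is Wednesday + 6 = Tuesday.

Tuesday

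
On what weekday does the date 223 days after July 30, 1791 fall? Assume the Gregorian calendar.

Friday

First find the weekday of Jul 30, 1791. Doomsday rule: the anchor day for the 1700s is Sunday. For year 91: 91÷12 = 7 r 7, and 7÷4 = 1, so 7+7+1 = 15.
Sunday + 15 ≡ Monday — that's 1791's doomsday.
In July the doomsday date is Jul 11.
Jul 30 is 19 days after Jul 11; 19 mod 7 = 5, so Monday + 5 = Saturday.
223 mod 7 = 6, so 223 days after a Saturday is Saturday + 6 = Friday.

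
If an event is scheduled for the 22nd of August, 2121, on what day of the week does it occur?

Friday

Doomsday rule: the anchor day for the 2100s is Sunday. For year 21: 21÷12 = 1 r 9, and 9÷4 = 2, so 1+9+2 = 12.
Sunday + 12 ≡ Friday — that's 2121's doomsday.
In August the doomsday date is Aug 8.
Aug 22 is 14 days after Aug 8; 14 mod 7 = 0, so Friday + 0 = Friday.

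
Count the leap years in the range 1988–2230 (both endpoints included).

Multiples of 4 in [1988,2230]: 61.
Of those, multiples of 100: 3 (not leap unless ÷400).
Multiples of 400: 1.
Leap years = 61 − 3 + 1 = 59.

59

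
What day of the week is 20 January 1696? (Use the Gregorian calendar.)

Friday

Doomsday rule: the anchor day for the 1600s is Tuesday. For year 96: 96÷12 = 8 r 0, and 0÷4 = 0, so 8+0+0 = 8.
Tuesday + 8 ≡ Wednesday — that's 1696's doomsday.
In January the doomsday date is Jan 4 (1696 is a leap year (divisible by 4)).
Jan 20 is 16 days after Jan 4; 16 mod 7 = 2, so Wednesday + 2 = Friday.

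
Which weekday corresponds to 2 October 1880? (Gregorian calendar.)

Doomsday rule: the anchor day for the 1800s is Friday. For year 80: 80÷12 = 6 r 8, and 8÷4 = 2, so 6+8+2 = 16.
Friday + 16 ≡ Sunday — that's 1880's doomsday.
In October the doomsday date is Oct 10.
Oct 2 is 8 days before Oct 10; 8 mod 7 = 1, so Sunday − 1 = Saturday.

Saturday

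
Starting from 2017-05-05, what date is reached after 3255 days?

+365 (one year) → May 5, 2018 (2890 left).
+365 (one year) → May 5, 2019 (2525 left).
+366 (one year; includes Feb 29, 2020) → May 5, 2020 (2159 left).
+365 (one year) → May 5, 2021 (1794 left).
+365 (one year) → May 5, 2022 (1429 left).
+365 (one year) → May 5, 2023 (1064 left).
+366 (one year; includes Feb 29, 2024) → May 5, 2024 (698 left).
+365 (one year) → May 5, 2025 (333 left).
May has 31 days: +27 → Jun 1, 2025 (306 left).
Jun has 30 days: +30 → Jul 1, 2025 (276 left).
Jul has 31 days: +31 → Aug 1, 2025 (245 left).
Aug has 31 days: +31 → Sep 1, 2025 (214 left).
Sep has 30 days: +30 → Oct 1, 2025 (184 left).
Oct has 31 days: +31 → Nov 1, 2025 (153 left).
Nov has 30 days: +30 → Dec 1, 2025 (123 left).
Dec has 31 days: +31 → Jan 1, 2026 (92 left).
Jan has 31 days: +31 → Feb 1, 2026 (61 left).
Feb has 28 days: +28 → Mar 1, 2026 (33 left).
Mar has 31 days: +31 → Apr 1, 2026 (2 left).
+2 → Apr 3, 2026.

April 3, 2026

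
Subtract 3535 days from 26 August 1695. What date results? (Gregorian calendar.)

December 21, 1685

−365 (one year) → Aug 26, 1694 (3170 left).
−365 (one year) → Aug 26, 1693 (2805 left).
−365 (one year) → Aug 26, 1692 (2440 left).
−366 (one year; includes Feb 29, 1692) → Aug 26, 1691 (2074 left).
−365 (one year) → Aug 26, 1690 (1709 left).
−365 (one year) → Aug 26, 1689 (1344 left).
−365 (one year) → Aug 26, 1688 (979 left).
−366 (one year; includes Feb 29, 1688) → Aug 26, 1687 (613 left).
−365 (one year) → Aug 26, 1686 (248 left).
−26 → Jul 31, 1686 (end of Jul, 31 days; 222 left).
−31 → Jun 30, 1686 (end of Jun, 30 days; 191 left).
−30 → May 31, 1686 (end of May, 31 days; 161 left).
−31 → Apr 30, 1686 (end of Apr, 30 days; 130 left).
−30 → Mar 31, 1686 (end of Mar, 31 days; 100 left).
−31 → Feb 28, 1686 (end of Feb, 28 days; 69 left).
−28 → Jan 31, 1686 (end of Jan, 31 days; 41 left).
−31 → Dec 31, 1685 (end of Dec, 31 days; 10 left).
−10 → Dec 21, 1685.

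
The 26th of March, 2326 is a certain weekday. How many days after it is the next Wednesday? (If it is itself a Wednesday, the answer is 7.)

5

Mar 26, 2326 is a Friday.
From Friday to the next Wednesday is 5 days.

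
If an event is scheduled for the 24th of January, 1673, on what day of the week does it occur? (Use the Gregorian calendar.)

Doomsday rule: the anchor day for the 1600s is Tuesday. For year 73: 73÷12 = 6 r 1, and 1÷4 = 0, so 6+1+0 = 7.
Tuesday + 7 ≡ Tuesday — that's 1673's doomsday.
In January the doomsday date is Jan 3 (1673 is not a leap year).
Jan 24 is 21 days after Jan 3; 21 mod 7 = 0, so Tuesday + 0 = Tuesday.

Tuesday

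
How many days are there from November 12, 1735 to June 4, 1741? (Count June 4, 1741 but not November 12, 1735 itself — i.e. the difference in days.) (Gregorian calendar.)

Nov 12, 1735 → Nov 12, 1736: 366 days (Feb 29, 1736 is in that span).
Nov 12, 1736 → Nov 12, 1737: 365 days.
Nov 12, 1737 → Nov 12, 1738: 365 days.
Nov 12, 1738 → Nov 12, 1739: 365 days.
Nov 12, 1739 → Nov 12, 1740: 366 days (Feb 29, 1740 is in that span).
Nov 12, 1740 → Dec 12, 1740: 30 days (November has 30).
Dec 12, 1740 → Jan 12, 1741: 31 days (December has 31).
Jan 12, 1741 → Feb 12, 1741: 31 days (January has 31).
Feb 12, 1741 → Mar 12, 1741: 28 days (February has 28).
Mar 12, 1741 → Apr 12, 1741: 31 days (March has 31).
Apr 12, 1741 → May 12, 1741: 30 days (April has 30).
May 12, 1741 → Jun 4, 1741: 23 days.
Total: 2031 days.

2031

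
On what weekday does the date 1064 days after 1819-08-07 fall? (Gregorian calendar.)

Saturday

First find the weekday of Aug 7, 1819. Doomsday rule: the anchor day for the 1800s is Friday. For year 19: 19÷12 = 1 r 7, and 7÷4 = 1, so 1+7+1 = 9.
Friday + 9 ≡ Sunday — that's 1819's doomsday.
In August the doomsday date is Aug 8.
Aug 7 is 1 day before Aug 8; 1 mod 7 = 1, so Sunday − 1 = Saturday.
1064 mod 7 = 0, so 1064 days after a Saturday is Saturday + 0 = Saturday.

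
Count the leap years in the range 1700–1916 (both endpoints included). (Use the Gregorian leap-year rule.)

52

Multiples of 4 in [1700,1916]: 55.
Of those, multiples of 100: 3 (not leap unless ÷400).
Multiples of 400: 0.
Leap years = 55 − 3 + 0 = 52.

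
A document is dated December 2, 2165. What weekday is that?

Monday

Doomsday rule: the anchor day for the 2100s is Sunday. For year 65: 65÷12 = 5 r 5, and 5÷4 = 1, so 5+5+1 = 11.
Sunday + 11 ≡ Thursday — that's 2165's doomsday.
In December the doomsday date is Dec 12.
Dec 2 is 10 days before Dec 12; 10 mod 7 = 3, so Thursday − 3 = Monday.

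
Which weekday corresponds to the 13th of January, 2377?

Thursday

Doomsday rule: the anchor day for the 2300s is Wednesday. For year 77: 77÷12 = 6 r 5, and 5÷4 = 1, so 6+5+1 = 12.
Wednesday + 12 ≡ Monday — that's 2377's doomsday.
In January the doomsday date is Jan 3 (2377 is not a leap year).
Jan 13 is 10 days after Jan 3; 10 mod 7 = 3, so Monday + 3 = Thursday.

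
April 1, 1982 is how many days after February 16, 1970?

4427

Feb 16, 1970 → Feb 16, 1971: 365 days.
Feb 16, 1971 → Feb 16, 1972: 365 days.
Feb 16, 1972 → Feb 16, 1973: 366 days (Feb 29, 1972 is in that span).
Feb 16, 1973 → Feb 16, 1974: 365 days.
Feb 16, 1974 → Feb 16, 1975: 365 days.
Feb 16, 1975 → Feb 16, 1976: 365 days.
Feb 16, 1976 → Feb 16, 1977: 366 days (Feb 29, 1976 is in that span).
Feb 16, 1977 → Feb 16, 1978: 365 days.
Feb 16, 1978 → Feb 16, 1979: 365 days.
Feb 16, 1979 → Feb 16, 1980: 365 days.
Feb 16, 1980 → Feb 16, 1981: 366 days (Feb 29, 1980 is in that span).
Feb 16, 1981 → Feb 16, 1982: 365 days.
Feb 16, 1982 → Mar 16, 1982: 28 days (February has 28).
Mar 16, 1982 → Apr 1, 1982: 16 days.
Total: 4427 days.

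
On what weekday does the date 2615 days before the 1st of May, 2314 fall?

Monday

May 1, 2314 is a Friday.
2615 mod 7 = 4, so 2615 days before a Friday is Friday − 4 = Monday.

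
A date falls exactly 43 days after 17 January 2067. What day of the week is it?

Tuesday

Jan 17, 2067 is a Monday.
43 mod 7 = 1, so 43 days after a Monday is Monday + 1 = Tuesday.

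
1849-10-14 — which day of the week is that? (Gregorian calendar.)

Doomsday rule: the anchor day for the 1800s is Friday. For year 49: 49÷12 = 4 r 1, and 1÷4 = 0, so 4+1+0 = 5.
Friday + 5 ≡ Wednesday — that's 1849's doomsday.
In October the doomsday date is Oct 10.
Oct 14 is 4 days after Oct 10; 4 mod 7 = 4, so Wednesday + 4 = Sunday.

Sunday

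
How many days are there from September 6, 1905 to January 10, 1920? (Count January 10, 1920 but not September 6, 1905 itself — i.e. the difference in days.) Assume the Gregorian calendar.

Sep 6, 1905 → Sep 6, 1906: 365 days.
Sep 6, 1906 → Sep 6, 1907: 365 days.
Sep 6, 1907 → Sep 6, 1908: 366 days (Feb 29, 1908 is in that span).
Sep 6, 1908 → Sep 6, 1909: 365 days.
Sep 6, 1909 → Sep 6, 1910: 365 days.
Sep 6, 1910 → Sep 6, 1911: 365 days.
Sep 6, 1911 → Sep 6, 1912: 366 days (Feb 29, 1912 is in that span).
Sep 6, 1912 → Sep 6, 1913: 365 days.
Sep 6, 1913 → Sep 6, 1914: 365 days.
Sep 6, 1914 → Sep 6, 1915: 365 days.
Sep 6, 1915 → Sep 6, 1916: 366 days (Feb 29, 1916 is in that span).
Sep 6, 1916 → Sep 6, 1917: 365 days.
Sep 6, 1917 → Sep 6, 1918: 365 days.
Sep 6, 1918 → Sep 6, 1919: 365 days.
Sep 6, 1919 → Oct 6, 1919: 30 days (September has 30).
Oct 6, 1919 → Nov 6, 1919: 31 days (October has 31).
Nov 6, 1919 → Dec 6, 1919: 30 days (November has 30).
Dec 6, 1919 → Jan 6, 1920: 31 days (December has 31).
Jan 6, 1920 → Jan 10, 1920: 4 days.
Total: 5239 days.

5239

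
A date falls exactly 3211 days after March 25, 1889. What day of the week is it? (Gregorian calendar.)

Mar 25, 1889 is a Monday.
3211 mod 7 = 5, so 3211 days after a Monday is Monday + 5 = Saturday.

Saturday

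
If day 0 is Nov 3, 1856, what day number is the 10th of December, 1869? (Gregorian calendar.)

Nov 3, 1856 → Nov 3, 1857: 365 days.
Nov 3, 1857 → Nov 3, 1858: 365 days.
Nov 3, 1858 → Nov 3, 1859: 365 days.
Nov 3, 1859 → Nov 3, 1860: 366 days (Feb 29, 1860 is in that span).
Nov 3, 1860 → Nov 3, 1861: 365 days.
Nov 3, 1861 → Nov 3, 1862: 365 days.
Nov 3, 1862 → Nov 3, 1863: 365 days.
Nov 3, 1863 → Nov 3, 1864: 366 days (Feb 29, 1864 is in that span).
Nov 3, 1864 → Nov 3, 1865: 365 days.
Nov 3, 1865 → Nov 3, 1866: 365 days.
Nov 3, 1866 → Nov 3, 1867: 365 days.
Nov 3, 1867 → Nov 3, 1868: 366 days (Feb 29, 1868 is in that span).
Nov 3, 1868 → Nov 3, 1869: 365 days.
Nov 3, 1869 → Dec 3, 1869: 30 days (November has 30).
Dec 3, 1869 → Dec 10, 1869: 7 days.
Total: 4785 days.

4785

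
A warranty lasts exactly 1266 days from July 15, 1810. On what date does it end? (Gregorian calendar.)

January 1, 1814

+365 (one year) → Jul 15, 1811 (901 left).
+366 (one year; includes Feb 29, 1812) → Jul 15, 1812 (535 left).
+365 (one year) → Jul 15, 1813 (170 left).
Jul has 31 days: +17 → Aug 1, 1813 (153 left).
Aug has 31 days: +31 → Sep 1, 1813 (122 left).
Sep has 30 days: +30 → Oct 1, 1813 (92 left).
Oct has 31 days: +31 → Nov 1, 1813 (61 left).
Nov has 30 days: +30 → Dec 1, 1813 (31 left).
Dec has 31 days: +31 → Jan 1, 1814 (0 left).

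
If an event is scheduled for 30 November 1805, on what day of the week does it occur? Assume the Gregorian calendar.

Saturday

Doomsday rule: the anchor day for the 1800s is Friday. For year 05: 5÷12 = 0 r 5, and 5÷4 = 1, so 0+5+1 = 6.
Friday + 6 ≡ Thursday — that's 1805's doomsday.
In November the doomsday date is Nov 7.
Nov 30 is 23 days after Nov 7; 23 mod 7 = 2, so Thursday + 2 = Saturday.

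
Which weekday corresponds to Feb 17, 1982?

Wednesday

January 1, 1982 is a Friday.
Jan 1, 1982 → Feb 1, 1982: 31 days (January has 31).
Feb 1, 1982 → Feb 17, 1982: 16 days.
Total: 47 days.
47 mod 7 = 5, so Friday + 5 = Wednesday.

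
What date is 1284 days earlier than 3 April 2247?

−365 (one year) → Apr 3, 2246 (919 left).
−365 (one year) → Apr 3, 2245 (554 left).
−365 (one year) → Apr 3, 2244 (189 left).
−3 → Mar 31, 2244 (end of Mar, 31 days; 186 left).
−31 → Feb 29, 2244 (end of Feb, 29 days; 155 left).
−29 → Jan 31, 2244 (end of Jan, 31 days; 126 left).
−31 → Dec 31, 2243 (end of Dec, 31 days; 95 left).
−31 → Nov 30, 2243 (end of Nov, 30 days; 64 left).
−30 → Oct 31, 2243 (end of Oct, 31 days; 34 left).
−31 → Sep 30, 2243 (end of Sep, 30 days; 3 left).
−3 → Sep 27, 2243.

September 27, 2243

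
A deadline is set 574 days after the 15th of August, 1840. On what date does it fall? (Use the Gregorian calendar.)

March 12, 1842

+365 (one year) → Aug 15, 1841 (209 left).
Aug has 31 days: +17 → Sep 1, 1841 (192 left).
Sep has 30 days: +30 → Oct 1, 1841 (162 left).
Oct has 31 days: +31 → Nov 1, 1841 (131 left).
Nov has 30 days: +30 → Dec 1, 1841 (101 left).
Dec has 31 days: +31 → Jan 1, 1842 (70 left).
Jan has 31 days: +31 → Feb 1, 1842 (39 left).
Feb has 28 days: +28 → Mar 1, 1842 (11 left).
+11 → Mar 12, 1842.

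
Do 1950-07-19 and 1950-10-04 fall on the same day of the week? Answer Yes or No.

From Jul 19, 1950 to Oct 4, 1950 is 77 days.
77 mod 7 = 0, so they are the same weekday.
(Jul 19, 1950 is a Wednesday; Oct 4, 1950 is a Wednesday.)

Yes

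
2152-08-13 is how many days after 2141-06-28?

4064

Jun 28, 2141 → Jun 28, 2142: 365 days.
Jun 28, 2142 → Jun 28, 2143: 365 days.
Jun 28, 2143 → Jun 28, 2144: 366 days (Feb 29, 2144 is in that span).
Jun 28, 2144 → Jun 28, 2145: 365 days.
Jun 28, 2145 → Jun 28, 2146: 365 days.
Jun 28, 2146 → Jun 28, 2147: 365 days.
Jun 28, 2147 → Jun 28, 2148: 366 days (Feb 29, 2148 is in that span).
Jun 28, 2148 → Jun 28, 2149: 365 days.
Jun 28, 2149 → Jun 28, 2150: 365 days.
Jun 28, 2150 → Jun 28, 2151: 365 days.
Jun 28, 2151 → Jun 28, 2152: 366 days (Feb 29, 2152 is in that span).
Jun 28, 2152 → Jul 28, 2152: 30 days (June has 30).
Jul 28, 2152 → Aug 13, 2152: 16 days.
Total: 4064 days.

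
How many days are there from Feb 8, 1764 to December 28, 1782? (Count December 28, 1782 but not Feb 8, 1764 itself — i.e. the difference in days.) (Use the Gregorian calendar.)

Feb 8, 1764 → Feb 8, 1765: 366 days (Feb 29, 1764 is in that span).
Feb 8, 1765 → Feb 8, 1766: 365 days.
Feb 8, 1766 → Feb 8, 1767: 365 days.
Feb 8, 1767 → Feb 8, 1768: 365 days.
Feb 8, 1768 → Feb 8, 1769: 366 days (Feb 29, 1768 is in that span).
Feb 8, 1769 → Feb 8, 1770: 365 days.
Feb 8, 1770 → Feb 8, 1771: 365 days.
Feb 8, 1771 → Feb 8, 1772: 365 days.
Feb 8, 1772 → Feb 8, 1773: 366 days (Feb 29, 1772 is in that span).
Feb 8, 1773 → Feb 8, 1774: 365 days.
Feb 8, 1774 → Feb 8, 1775: 365 days.
Feb 8, 1775 → Feb 8, 1776: 365 days.
Feb 8, 1776 → Feb 8, 1777: 366 days (Feb 29, 1776 is in that span).
Feb 8, 1777 → Feb 8, 1778: 365 days.
Feb 8, 1778 → Feb 8, 1779: 365 days.
Feb 8, 1779 → Feb 8, 1780: 365 days.
Feb 8, 1780 → Feb 8, 1781: 366 days (Feb 29, 1780 is in that span).
Feb 8, 1781 → Feb 8, 1782: 365 days.
Feb 8, 1782 → Mar 8, 1782: 28 days (February has 28).
Mar 8, 1782 → Apr 8, 1782: 31 days (March has 31).
Apr 8, 1782 → May 8, 1782: 30 days (April has 30).
May 8, 1782 → Jun 8, 1782: 31 days (May has 31).
Jun 8, 1782 → Jul 8, 1782: 30 days (June has 30).
Jul 8, 1782 → Aug 8, 1782: 31 days (July has 31).
Aug 8, 1782 → Sep 8, 1782: 31 days (August has 31).
Sep 8, 1782 → Oct 8, 1782: 30 days (September has 30).
Oct 8, 1782 → Nov 8, 1782: 31 days (October has 31).
Nov 8, 1782 → Dec 8, 1782: 30 days (November has 30).
Dec 8, 1782 → Dec 28, 1782: 20 days.
Total: 6898 days.

6898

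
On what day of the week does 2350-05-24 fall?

Wednesday

Doomsday rule: the anchor day for the 2300s is Wednesday. For year 50: 50÷12 = 4 r 2, and 2÷4 = 0, so 4+2+0 = 6.
Wednesday + 6 ≡ Tuesday — that's 2350's doomsday.
In May the doomsday date is May 9.
May 24 is 15 days after May 9; 15 mod 7 = 1, so Tuesday + 1 = Wednesday.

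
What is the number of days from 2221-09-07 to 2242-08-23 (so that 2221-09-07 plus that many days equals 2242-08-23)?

Sep 7, 2221 → Sep 7, 2222: 365 days.
Sep 7, 2222 → Sep 7, 2223: 365 days.
Sep 7, 2223 → Sep 7, 2224: 366 days (Feb 29, 2224 is in that span).
Sep 7, 2224 → Sep 7, 2225: 365 days.
Sep 7, 2225 → Sep 7, 2226: 365 days.
Sep 7, 2226 → Sep 7, 2227: 365 days.
Sep 7, 2227 → Sep 7, 2228: 366 days (Feb 29, 2228 is in that span).
Sep 7, 2228 → Sep 7, 2229: 365 days.
Sep 7, 2229 → Sep 7, 2230: 365 days.
Sep 7, 2230 → Sep 7, 2231: 365 days.
Sep 7, 2231 → Sep 7, 2232: 366 days (Feb 29, 2232 is in that span).
Sep 7, 2232 → Sep 7, 2233: 365 days.
Sep 7, 2233 → Sep 7, 2234: 365 days.
Sep 7, 2234 → Sep 7, 2235: 365 days.
Sep 7, 2235 → Sep 7, 2236: 366 days (Feb 29, 2236 is in that span).
Sep 7, 2236 → Sep 7, 2237: 365 days.
Sep 7, 2237 → Sep 7, 2238: 365 days.
Sep 7, 2238 → Sep 7, 2239: 365 days.
Sep 7, 2239 → Sep 7, 2240: 366 days (Feb 29, 2240 is in that span).
Sep 7, 2240 → Sep 7, 2241: 365 days.
Sep 7, 2241 → Oct 7, 2241: 30 days (September has 30).
Oct 7, 2241 → Nov 7, 2241: 31 days (October has 31).
Nov 7, 2241 → Dec 7, 2241: 30 days (November has 30).
Dec 7, 2241 → Jan 7, 2242: 31 days (December has 31).
Jan 7, 2242 → Feb 7, 2242: 31 days (January has 31).
Feb 7, 2242 → Mar 7, 2242: 28 days (February has 28).
Mar 7, 2242 → Apr 7, 2242: 31 days (March has 31).
Apr 7, 2242 → May 7, 2242: 30 days (April has 30).
May 7, 2242 → Jun 7, 2242: 31 days (May has 31).
Jun 7, 2242 → Jul 7, 2242: 30 days (June has 30).
Jul 7, 2242 → Aug 7, 2242: 31 days (July has 31).
Aug 7, 2242 → Aug 23, 2242: 16 days.
Total: 7655 days.

7655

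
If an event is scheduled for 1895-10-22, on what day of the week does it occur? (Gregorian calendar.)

Doomsday rule: the anchor day for the 1800s is Friday. For year 95: 95÷12 = 7 r 11, and 11÷4 = 2, so 7+11+2 = 20.
Friday + 20 ≡ Thursday — that's 1895's doomsday.
In October the doomsday date is Oct 10.
Oct 22 is 12 days after Oct 10; 12 mod 7 = 5, so Thursday + 5 = Tuesday.

Tuesday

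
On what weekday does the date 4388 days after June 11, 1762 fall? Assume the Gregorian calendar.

Thursday

Jun 11, 1762 is a Friday.
4388 mod 7 = 6, so 4388 days after a Friday is Friday + 6 = Thursday.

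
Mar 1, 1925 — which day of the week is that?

Sunday

January 1, 1925 is a Thursday.
Jan 1, 1925 → Feb 1, 1925: 31 days (January has 31).
Feb 1, 1925 → Mar 1, 1925: 28 days.
Total: 59 days.
59 mod 7 = 3, so Thursday + 3 = Sunday.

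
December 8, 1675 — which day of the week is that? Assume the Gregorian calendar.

Sunday

Doomsday rule: the anchor day for the 1600s is Tuesday. For year 75: 75÷12 = 6 r 3, and 3÷4 = 0, so 6+3+0 = 9.
Tuesday + 9 ≡ Thursday — that's 1675's doomsday.
In December the doomsday date is Dec 12.
Dec 8 is 4 days before Dec 12; 4 mod 7 = 4, so Thursday − 4 = Sunday.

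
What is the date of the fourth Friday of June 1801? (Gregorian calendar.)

June 26, 1801

June 1, 1801 is a Monday.
The first Friday is therefore June 5 (4 days later).
The fourth Friday is 5 + 3×7 = June 26.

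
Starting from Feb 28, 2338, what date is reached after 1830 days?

March 4, 2343

+365 (one year) → Feb 28, 2339 (1465 left).
+365 (one year) → Feb 28, 2340 (1100 left).
+366 (one year; includes Feb 29, 2340) → Feb 28, 2341 (734 left).
+365 (one year) → Feb 28, 2342 (369 left).
Feb has 28 days: +1 → Mar 1, 2342 (368 left).
Mar has 31 days: +31 → Apr 1, 2342 (337 left).
Apr has 30 days: +30 → May 1, 2342 (307 left).
May has 31 days: +31 → Jun 1, 2342 (276 left).
Jun has 30 days: +30 → Jul 1, 2342 (246 left).
Jul has 31 days: +31 → Aug 1, 2342 (215 left).
Aug has 31 days: +31 → Sep 1, 2342 (184 left).
Sep has 30 days: +30 → Oct 1, 2342 (154 left).
Oct has 31 days: +31 → Nov 1, 2342 (123 left).
Nov has 30 days: +30 → Dec 1, 2342 (93 left).
Dec has 31 days: +31 → Jan 1, 2343 (62 left).
Jan has 31 days: +31 → Feb 1, 2343 (31 left).
Feb has 28 days: +28 → Mar 1, 2343 (3 left).
+3 → Mar 4, 2343.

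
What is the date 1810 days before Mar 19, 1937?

−365 (one year) → Mar 19, 1936 (1445 left).
−366 (one year; includes Feb 29, 1936) → Mar 19, 1935 (1079 left).
−365 (one year) → Mar 19, 1934 (714 left).
−365 (one year) → Mar 19, 1933 (349 left).
−19 → Feb 28, 1933 (end of Feb, 28 days; 330 left).
−28 → Jan 31, 1933 (end of Jan, 31 days; 302 left).
−31 → Dec 31, 1932 (end of Dec, 31 days; 271 left).
−31 → Nov 30, 1932 (end of Nov, 30 days; 240 left).
−30 → Oct 31, 1932 (end of Oct, 31 days; 210 left).
−31 → Sep 30, 1932 (end of Sep, 30 days; 179 left).
−30 → Aug 31, 1932 (end of Aug, 31 days; 149 left).
−31 → Jul 31, 1932 (end of Jul, 31 days; 118 left).
−31 → Jun 30, 1932 (end of Jun, 30 days; 87 left).
−30 → May 31, 1932 (end of May, 31 days; 57 left).
−31 → Apr 30, 1932 (end of Apr, 30 days; 26 left).
−26 → Apr 4, 1932.

April 4, 1932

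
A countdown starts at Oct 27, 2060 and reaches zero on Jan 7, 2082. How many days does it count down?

Oct 27, 2060 → Oct 27, 2061: 365 days.
Oct 27, 2061 → Oct 27, 2062: 365 days.
Oct 27, 2062 → Oct 27, 2063: 365 days.
Oct 27, 2063 → Oct 27, 2064: 366 days (Feb 29, 2064 is in that span).
Oct 27, 2064 → Oct 27, 2065: 365 days.
Oct 27, 2065 → Oct 27, 2066: 365 days.
Oct 27, 2066 → Oct 27, 2067: 365 days.
Oct 27, 2067 → Oct 27, 2068: 366 days (Feb 29, 2068 is in that span).
Oct 27, 2068 → Oct 27, 2069: 365 days.
Oct 27, 2069 → Oct 27, 2070: 365 days.
Oct 27, 2070 → Oct 27, 2071: 365 days.
Oct 27, 2071 → Oct 27, 2072: 366 days (Feb 29, 2072 is in that span).
Oct 27, 2072 → Oct 27, 2073: 365 days.
Oct 27, 2073 → Oct 27, 2074: 365 days.
Oct 27, 2074 → Oct 27, 2075: 365 days.
Oct 27, 2075 → Oct 27, 2076: 366 days (Feb 29, 2076 is in that span).
Oct 27, 2076 → Oct 27, 2077: 365 days.
Oct 27, 2077 → Oct 27, 2078: 365 days.
Oct 27, 2078 → Oct 27, 2079: 365 days.
Oct 27, 2079 → Oct 27, 2080: 366 days (Feb 29, 2080 is in that span).
Oct 27, 2080 → Oct 27, 2081: 365 days.
Oct 27, 2081 → Nov 27, 2081: 31 days (October has 31).
Nov 27, 2081 → Dec 27, 2081: 30 days (November has 30).
Dec 27, 2081 → Jan 7, 2082: 11 days.
Total: 7742 days.

7742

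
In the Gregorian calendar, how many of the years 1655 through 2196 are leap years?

132

Multiples of 4 in [1655,2196]: 136.
Of those, multiples of 100: 5 (not leap unless ÷400).
Multiples of 400: 1.
Leap years = 136 − 5 + 1 = 132.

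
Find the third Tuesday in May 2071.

May 19, 2071

May 1, 2071 is a Friday.
The first Tuesday is therefore May 5 (4 days later).
The third Tuesday is 5 + 2×7 = May 19.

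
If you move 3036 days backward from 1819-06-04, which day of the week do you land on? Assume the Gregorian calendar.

First find the weekday of Jun 4, 1819. Doomsday rule: the anchor day for the 1800s is Friday. For year 19: 19÷12 = 1 r 7, and 7÷4 = 1, so 1+7+1 = 9.
Friday + 9 ≡ Sunday — that's 1819's doomsday.
In June the doomsday date is Jun 6.
Jun 4 is 2 days before Jun 6; 2 mod 7 = 2, so Sunday − 2 = Friday.
3036 mod 7 = 5, so 3036 days before a Friday is Friday − 5 = Sunday.

Sunday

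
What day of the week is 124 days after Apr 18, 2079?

Apr 18, 2079 is a Tuesday.
124 mod 7 = 5, so 124 days after a Tuesday is Tuesday + 5 = Sunday.

Sunday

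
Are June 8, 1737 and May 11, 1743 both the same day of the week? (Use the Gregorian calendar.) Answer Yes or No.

Yes

From Jun 8, 1737 to May 11, 1743 is 2163 days.
2163 mod 7 = 0, so they are the same weekday.
(Jun 8, 1737 is a Saturday; May 11, 1743 is a Saturday.)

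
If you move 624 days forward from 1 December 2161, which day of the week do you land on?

Dec 1, 2161 is a Tuesday.
624 mod 7 = 1, so 624 days after a Tuesday is Tuesday + 1 = Wednesday.

Wednesday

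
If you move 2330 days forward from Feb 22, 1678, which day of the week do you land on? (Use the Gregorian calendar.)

Feb 22, 1678 is a Tuesday.
2330 mod 7 = 6, so 2330 days after a Tuesday is Tuesday + 6 = Monday.

Monday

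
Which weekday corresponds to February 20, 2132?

Wednesday

Doomsday rule: the anchor day for the 2100s is Sunday. For year 32: 32÷12 = 2 r 8, and 8÷4 = 2, so 2+8+2 = 12.
Sunday + 12 ≡ Friday — that's 2132's doomsday.
In February the doomsday date is Feb 29 (2132 is a leap year (divisible by 4)).
Feb 20 is 9 days before Feb 29; 9 mod 7 = 2, so Friday − 2 = Wednesday.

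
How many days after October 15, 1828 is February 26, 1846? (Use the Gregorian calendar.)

6343

Oct 15, 1828 → Oct 15, 1829: 365 days.
Oct 15, 1829 → Oct 15, 1830: 365 days.
Oct 15, 1830 → Oct 15, 1831: 365 days.
Oct 15, 1831 → Oct 15, 1832: 366 days (Feb 29, 1832 is in that span).
Oct 15, 1832 → Oct 15, 1833: 365 days.
Oct 15, 1833 → Oct 15, 1834: 365 days.
Oct 15, 1834 → Oct 15, 1835: 365 days.
Oct 15, 1835 → Oct 15, 1836: 366 days (Feb 29, 1836 is in that span).
Oct 15, 1836 → Oct 15, 1837: 365 days.
Oct 15, 1837 → Oct 15, 1838: 365 days.
Oct 15, 1838 → Oct 15, 1839: 365 days.
Oct 15, 1839 → Oct 15, 1840: 366 days (Feb 29, 1840 is in that span).
Oct 15, 1840 → Oct 15, 1841: 365 days.
Oct 15, 1841 → Oct 15, 1842: 365 days.
Oct 15, 1842 → Oct 15, 1843: 365 days.
Oct 15, 1843 → Oct 15, 1844: 366 days (Feb 29, 1844 is in that span).
Oct 15, 1844 → Oct 15, 1845: 365 days.
Oct 15, 1845 → Nov 15, 1845: 31 days (October has 31).
Nov 15, 1845 → Dec 15, 1845: 30 days (November has 30).
Dec 15, 1845 → Jan 15, 1846: 31 days (December has 31).
Jan 15, 1846 → Feb 15, 1846: 31 days (January has 31).
Feb 15, 1846 → Feb 26, 1846: 11 days.
Total: 6343 days.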